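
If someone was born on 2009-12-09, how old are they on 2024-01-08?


Birth: 2009-12-09
Reference: 2024-01-08
Year difference: 2024 - 2009 = 15
Birthday not yet reached in 2024, subtract 1

14 years old


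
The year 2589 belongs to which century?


Century = (year - 1) // 100 + 1
= (2589 - 1) // 100 + 1
= 2588 // 100 + 1
= 25 + 1

26th century


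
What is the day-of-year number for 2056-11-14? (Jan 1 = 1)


Date: November 14, 2056
Days in months 1 through 10: 305
Plus 14 days in November

Day of year: 319


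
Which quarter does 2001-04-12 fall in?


Month: April (month 4)
Q1: Jan-Mar, Q2: Apr-Jun, Q3: Jul-Sep, Q4: Oct-Dec

Q2


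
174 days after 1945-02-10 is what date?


Start: 1945-02-10, add 174 days
February 1945 has 28 days: 28 - 10 = 18 days to February 28 -> 156 left
March 1945 has 31 days -> 125 left
April 1945 has 30 days -> 95 left
May 1945 has 31 days -> 64 left
June 1945 has 30 days -> 34 left
July 1945 has 31 days -> 3 left
August 1945: 3 <= 31 -> lands on August 3

Result: 1945-08-03


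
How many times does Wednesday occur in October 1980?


October 1980 has 31 days
Anchor: Jan 1, 1980. With p = 1980 - 1 = 1979: (p + p//4 - p//100 + p//400) mod 7 = (1979 + 494 - 19 + 4) mod 7 = 2458 mod 7 = 1 -> Tuesday (Mon=0 ... Sun=6)
Days before October (Jan-Sep): 274; October 1 index = (1 + 274) mod 7 = 2 -> Wednesday
First Wednesday is October 1
Wednesdays: 1, 8, 15, 22, 29

5 Wednesdays


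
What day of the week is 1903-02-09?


Date: February 9, 1903
Anchor: Jan 1, 1903. With p = 1903 - 1 = 1902: (p + p//4 - p//100 + p//400) mod 7 = (1902 + 475 - 19 + 4) mod 7 = 2362 mod 7 = 3 -> Thursday (Mon=0 ... Sun=6)
Days before February (Jan): 31; offset = 31 + 9 - 1 = 39
Weekday index = (3 + 39) mod 7 = 0

Day of the week: Monday


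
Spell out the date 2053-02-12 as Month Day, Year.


ISO 2053-02-12 parses as year=2053, month=02, day=12
Month 2 -> February

February 12, 2053


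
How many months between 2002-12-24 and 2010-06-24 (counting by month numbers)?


From December 2002 to June 2010
8 years * 12 = 96 months, minus 6 months = 90

90 months


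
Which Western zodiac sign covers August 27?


Date: August 27
Conventional tropical zodiac dates: Virgo from August 23 onward; Libra starts September 23
August 27 falls within the Virgo range

Virgo


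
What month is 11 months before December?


December is month 12
12 - 11 = 1

January


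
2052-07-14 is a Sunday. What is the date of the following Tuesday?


Current: Sunday
Target: Tuesday
Days ahead: 2

Next Tuesday: 2052-07-16


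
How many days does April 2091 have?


April 2091

30 days


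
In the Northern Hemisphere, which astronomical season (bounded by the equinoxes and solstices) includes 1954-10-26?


Date: October 26
Astronomical Autumn (approx.; exact equinox/solstice day varies by year): September 22 to December 20
October 26 falls within the Autumn window

Autumn


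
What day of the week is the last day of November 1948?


November 1948 has 30 days
Anchor: Jan 1, 1948. With p = 1948 - 1 = 1947: (p + p//4 - p//100 + p//400) mod 7 = (1947 + 486 - 19 + 4) mod 7 = 2418 mod 7 = 3 -> Thursday (Mon=0 ... Sun=6)
Days before November (Jan-Oct): 305; November 1 index = (3 + 305) mod 7 = 0 -> Monday
Last day offset: 30 - 1 = 29 days
Weekday index = (0 + 29) mod 7 = 1

Tuesday, November 30


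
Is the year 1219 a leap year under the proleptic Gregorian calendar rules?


Gregorian leap year rule: divisible by 4, but not by 100, unless also by 400.
1219 is not divisible by 4 -> not a leap year

No


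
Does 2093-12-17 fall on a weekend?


Anchor: Jan 1, 2093. With p = 2093 - 1 = 2092: (p + p//4 - p//100 + p//400) mod 7 = (2092 + 523 - 20 + 5) mod 7 = 2600 mod 7 = 3 -> Thursday (Mon=0 ... Sun=6)
Day of year: 351; offset = 350
Weekday index = (3 + 350) mod 7 = 3 -> Thursday
Weekend days: Saturday, Sunday

No


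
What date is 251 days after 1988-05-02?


Start: 1988-05-02, add 251 days
May 1988 has 31 days: 31 - 2 = 29 days to May 31 -> 222 left
June 1988 has 30 days -> 192 left
July 1988 has 31 days -> 161 left
August 1988 has 31 days -> 130 left
September 1988 has 30 days -> 100 left
October 1988 has 31 days -> 69 left
November 1988 has 30 days -> 39 left
December 1988 has 31 days -> 8 left
January 1989: 8 <= 31 -> lands on January 8

Result: 1989-01-08


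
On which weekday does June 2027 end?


June 2027 has 30 days
Anchor: Jan 1, 2027. With p = 2027 - 1 = 2026: (p + p//4 - p//100 + p//400) mod 7 = (2026 + 506 - 20 + 5) mod 7 = 2517 mod 7 = 4 -> Friday (Mon=0 ... Sun=6)
Days before June (Jan-May): 151; June 1 index = (4 + 151) mod 7 = 1 -> Tuesday
Last day offset: 30 - 1 = 29 days
Weekday index = (1 + 29) mod 7 = 2

Wednesday, June 30


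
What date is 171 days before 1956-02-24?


Start: 1956-02-24, subtract 171 days
Back 24 days from February 24 reaches January 31, 1956 -> 147 left
January 1956 has 31 days -> back to December 31, 1955 -> 116 left
December 1955 has 31 days -> back to November 30, 1955 -> 85 left
November 1955 has 30 days -> back to October 31, 1955 -> 55 left
October 1955 has 31 days -> back to September 30, 1955 -> 24 left
September 1955: 30 - 24 = 6 -> lands on September 6

Result: 1955-09-06


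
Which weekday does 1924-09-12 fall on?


Date: September 12, 1924
Anchor: Jan 1, 1924. With p = 1924 - 1 = 1923: (p + p//4 - p//100 + p//400) mod 7 = (1923 + 480 - 19 + 4) mod 7 = 2388 mod 7 = 1 -> Tuesday (Mon=0 ... Sun=6)
Days before September (Jan-Aug): 244; offset = 244 + 12 - 1 = 255
Weekday index = (1 + 255) mod 7 = 4

Day of the week: Friday


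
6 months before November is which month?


November is month 11
11 - 6 = 5

May


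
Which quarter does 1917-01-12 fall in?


Month: January (month 1)
Q1: Jan-Mar, Q2: Apr-Jun, Q3: Jul-Sep, Q4: Oct-Dec

Q1


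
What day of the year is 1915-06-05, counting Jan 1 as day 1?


Date: June 5, 1915
Days in months 1 through 5: 151
Plus 5 days in June

Day of year: 156


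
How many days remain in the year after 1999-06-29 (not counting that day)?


Day of year: 180 of 365
Remaining = 365 - 180

185 days


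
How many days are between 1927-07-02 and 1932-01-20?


From 1927-07-02 to 1932-01-20
1927-07-02: days before July = 31 + 28 + 31 + 30 + 31 + 30 = 181 (1927 is not a leap year); day of year = 181 + 2 = 183
1932-01-20: day of year = 20
Rest of 1927: 365 - 183 = 182
Full years 1928 (366), 1929 (365), 1930 (365), 1931 (365): 1461
Total = 182 + 1461 + 20 = 1663

1663 days


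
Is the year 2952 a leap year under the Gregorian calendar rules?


Gregorian leap year rule: divisible by 4, but not by 100, unless also by 400.
2952 is divisible by 4 but not 100 -> leap year

Yes


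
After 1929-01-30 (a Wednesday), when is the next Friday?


Current: Wednesday
Target: Friday
Days ahead: 2

Next Friday: 1929-02-01


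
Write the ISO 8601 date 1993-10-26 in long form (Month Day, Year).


ISO 1993-10-26 parses as year=1993, month=10, day=26
Month 10 -> October

October 26, 1993


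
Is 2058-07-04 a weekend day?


Anchor: Jan 1, 2058. With p = 2058 - 1 = 2057: (p + p//4 - p//100 + p//400) mod 7 = (2057 + 514 - 20 + 5) mod 7 = 2556 mod 7 = 1 -> Tuesday (Mon=0 ... Sun=6)
Day of year: 185; offset = 184
Weekday index = (1 + 184) mod 7 = 3 -> Thursday
Weekend days: Saturday, Sunday

No


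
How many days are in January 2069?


January 2069

31 days


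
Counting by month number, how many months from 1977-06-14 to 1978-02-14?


From June 1977 to February 1978
1 year * 12 = 12 months, minus 4 months = 8

8 months


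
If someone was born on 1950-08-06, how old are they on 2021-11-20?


Birth: 1950-08-06
Reference: 2021-11-20
Year difference: 2021 - 1950 = 71

71 years old


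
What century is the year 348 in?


Century = (year - 1) // 100 + 1
= (348 - 1) // 100 + 1
= 347 // 100 + 1
= 3 + 1

4th century


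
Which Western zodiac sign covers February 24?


Date: February 24
Conventional tropical zodiac dates: Pisces from February 19 onward; Aries starts March 21
February 24 falls within the Pisces range

Pisces


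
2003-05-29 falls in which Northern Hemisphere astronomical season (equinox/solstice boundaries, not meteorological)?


Date: May 29
Astronomical Spring (approx.; exact equinox/solstice day varies by year): March 20 to June 20
May 29 falls within the Spring window

Spring


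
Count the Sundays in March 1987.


March 1987 has 31 days
Anchor: Jan 1, 1987. With p = 1987 - 1 = 1986: (p + p//4 - p//100 + p//400) mod 7 = (1986 + 496 - 19 + 4) mod 7 = 2467 mod 7 = 3 -> Thursday (Mon=0 ... Sun=6)
Days before March (Jan-Feb): 59; March 1 index = (3 + 59) mod 7 = 6 -> Sunday
First Sunday is March 1
Sundays: 1, 8, 15, 22, 29

5 Sundays


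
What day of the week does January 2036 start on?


Target: January 1, 2036
Anchor: Jan 1, 2036. With p = 2036 - 1 = 2035: (p + p//4 - p//100 + p//400) mod 7 = (2035 + 508 - 20 + 5) mod 7 = 2528 mod 7 = 1 -> Tuesday (Mon=0 ... Sun=6)
Offset from anchor: 0 days
Weekday index = (1 + 0) mod 7 = 1

Tuesday


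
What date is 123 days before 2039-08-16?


Start: 2039-08-16, subtract 123 days
Back 16 days from August 16 reaches July 31, 2039 -> 107 left
July 2039 has 31 days -> back to June 30, 2039 -> 76 left
June 2039 has 30 days -> back to May 31, 2039 -> 46 left
May 2039 has 31 days -> back to April 30, 2039 -> 15 left
April 2039: 30 - 15 = 15 -> lands on April 15

Result: 2039-04-15


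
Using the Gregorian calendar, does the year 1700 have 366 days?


Gregorian leap year rule: divisible by 4, but not by 100, unless also by 400.
1700 is divisible by 100 but not 400 -> not a leap year

No


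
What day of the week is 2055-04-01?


Date: April 1, 2055
Anchor: Jan 1, 2055. With p = 2055 - 1 = 2054: (p + p//4 - p//100 + p//400) mod 7 = (2054 + 513 - 20 + 5) mod 7 = 2552 mod 7 = 4 -> Friday (Mon=0 ... Sun=6)
Days before April (Jan-Mar): 90; offset = 90 + 1 - 1 = 90
Weekday index = (4 + 90) mod 7 = 3

Day of the week: Thursday


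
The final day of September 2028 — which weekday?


September 2028 has 30 days
Anchor: Jan 1, 2028. With p = 2028 - 1 = 2027: (p + p//4 - p//100 + p//400) mod 7 = (2027 + 506 - 20 + 5) mod 7 = 2518 mod 7 = 5 -> Saturday (Mon=0 ... Sun=6)
Days before September (Jan-Aug): 244; September 1 index = (5 + 244) mod 7 = 4 -> Friday
Last day offset: 30 - 1 = 29 days
Weekday index = (4 + 29) mod 7 = 5

Saturday, September 30


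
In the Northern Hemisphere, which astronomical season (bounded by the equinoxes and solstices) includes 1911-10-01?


Date: October 1
Astronomical Autumn (approx.; exact equinox/solstice day varies by year): September 22 to December 20
October 1 falls within the Autumn window

Autumn


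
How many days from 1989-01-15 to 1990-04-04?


From 1989-01-15 to 1990-04-04
1989-01-15: day of year = 15
1990-04-04: days before April = 31 + 28 + 31 = 90 (1990 is not a leap year); day of year = 90 + 4 = 94
Rest of 1989: 365 - 15 = 350
Total = 350 + 94 = 444

444 days


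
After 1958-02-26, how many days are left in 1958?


Day of year: 57 of 365
Remaining = 365 - 57

308 days


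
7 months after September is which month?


September is month 9
9 + 7 = 16; wrap: 16 - 12 = 4

April


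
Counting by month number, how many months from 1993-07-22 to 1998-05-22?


From July 1993 to May 1998
5 years * 12 = 60 months, minus 2 months = 58

58 months


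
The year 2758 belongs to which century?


Century = (year - 1) // 100 + 1
= (2758 - 1) // 100 + 1
= 2757 // 100 + 1
= 27 + 1

28th century


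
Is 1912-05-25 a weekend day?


Anchor: Jan 1, 1912. With p = 1912 - 1 = 1911: (p + p//4 - p//100 + p//400) mod 7 = (1911 + 477 - 19 + 4) mod 7 = 2373 mod 7 = 0 -> Monday (Mon=0 ... Sun=6)
Day of year: 146; offset = 145
Weekday index = (0 + 145) mod 7 = 5 -> Saturday
Weekend days: Saturday, Sunday

Yes


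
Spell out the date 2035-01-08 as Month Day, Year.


ISO 2035-01-08 parses as year=2035, month=01, day=08
Month 1 -> January

January 8, 2035


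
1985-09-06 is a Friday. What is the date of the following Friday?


Current: Friday
Target: Friday
Days ahead: 7

Next Friday: 1985-09-13


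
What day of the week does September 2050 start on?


Target: September 1, 2050
Anchor: Jan 1, 2050. With p = 2050 - 1 = 2049: (p + p//4 - p//100 + p//400) mod 7 = (2049 + 512 - 20 + 5) mod 7 = 2546 mod 7 = 5 -> Saturday (Mon=0 ... Sun=6)
Days before September (Jan-Aug): 243 days
Weekday index = (5 + 243) mod 7 = 3

Thursday


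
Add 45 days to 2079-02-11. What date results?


Start: 2079-02-11, add 45 days
February 2079 has 28 days: 28 - 11 = 17 days to February 28 -> 28 left
March 2079: 28 <= 31 -> lands on March 28

Result: 2079-03-28


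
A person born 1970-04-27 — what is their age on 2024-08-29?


Birth: 1970-04-27
Reference: 2024-08-29
Year difference: 2024 - 1970 = 54

54 years old


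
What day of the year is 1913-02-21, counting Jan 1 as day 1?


Date: February 21, 1913
Days in months 1 through 1: 31
Plus 21 days in February

Day of year: 52


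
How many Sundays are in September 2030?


September 2030 has 30 days
Anchor: Jan 1, 2030. With p = 2030 - 1 = 2029: (p + p//4 - p//100 + p//400) mod 7 = (2029 + 507 - 20 + 5) mod 7 = 2521 mod 7 = 1 -> Tuesday (Mon=0 ... Sun=6)
Days before September (Jan-Aug): 243; September 1 index = (1 + 243) mod 7 = 6 -> Sunday
First Sunday is September 1
Sundays: 1, 8, 15, 22, 29

5 Sundays


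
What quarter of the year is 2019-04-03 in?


Month: April (month 4)
Q1: Jan-Mar, Q2: Apr-Jun, Q3: Jul-Sep, Q4: Oct-Dec

Q2


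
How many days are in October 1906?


October 1906

31 days


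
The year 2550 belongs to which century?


Century = (year - 1) // 100 + 1
= (2550 - 1) // 100 + 1
= 2549 // 100 + 1
= 25 + 1

26th century


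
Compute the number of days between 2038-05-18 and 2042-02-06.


From 2038-05-18 to 2042-02-06
2038-05-18: days before May = 31 + 28 + 31 + 30 = 120 (2038 is not a leap year); day of year = 120 + 18 = 138
2042-02-06: days before February = 31; day of year = 31 + 6 = 37
Rest of 2038: 365 - 138 = 227
Full years 2039 (365), 2040 (366), 2041 (365): 1096
Total = 227 + 1096 + 37 = 1360

1360 days


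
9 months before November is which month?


November is month 11
11 - 9 = 2

February


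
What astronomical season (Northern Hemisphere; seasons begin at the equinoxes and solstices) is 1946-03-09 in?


Date: March 9
Astronomical Winter (approx.; exact equinox/solstice day varies by year): December 21 to March 19
March 9 falls within the Winter window

Winter


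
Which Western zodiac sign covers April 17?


Date: April 17
Conventional tropical zodiac dates: Aries from March 21 onward; Taurus starts April 20
April 17 falls within the Aries range

Aries


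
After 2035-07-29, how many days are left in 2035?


Day of year: 210 of 365
Remaining = 365 - 210

155 days


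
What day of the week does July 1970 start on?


Target: July 1, 1970
Anchor: Jan 1, 1970. With p = 1970 - 1 = 1969: (p + p//4 - p//100 + p//400) mod 7 = (1969 + 492 - 19 + 4) mod 7 = 2446 mod 7 = 3 -> Thursday (Mon=0 ... Sun=6)
Days before July (Jan-Jun): 181 days
Weekday index = (3 + 181) mod 7 = 2

Wednesday


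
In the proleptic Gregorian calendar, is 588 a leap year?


Gregorian leap year rule: divisible by 4, but not by 100, unless also by 400.
588 is divisible by 4 but not 100 -> leap year

Yes


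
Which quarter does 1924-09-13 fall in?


Month: September (month 9)
Q1: Jan-Mar, Q2: Apr-Jun, Q3: Jul-Sep, Q4: Oct-Dec

Q3


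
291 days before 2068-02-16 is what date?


Start: 2068-02-16, subtract 291 days
Back 16 days from February 16 reaches January 31, 2068 -> 275 left
January 2068 has 31 days -> back to December 31, 2067 -> 244 left
December 2067 has 31 days -> back to November 30, 2067 -> 213 left
November 2067 has 30 days -> back to October 31, 2067 -> 183 left
October 2067 has 31 days -> back to September 30, 2067 -> 152 left
September 2067 has 30 days -> back to August 31, 2067 -> 122 left
August 2067 has 31 days -> back to July 31, 2067 -> 91 left
July 2067 has 31 days -> back to June 30, 2067 -> 60 left
June 2067 has 30 days -> back to May 31, 2067 -> 30 left
May 2067: 31 - 30 = 1 -> lands on May 1

Result: 2067-05-01


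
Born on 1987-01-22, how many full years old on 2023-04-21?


Birth: 1987-01-22
Reference: 2023-04-21
Year difference: 2023 - 1987 = 36

36 years old


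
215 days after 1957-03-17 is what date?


Start: 1957-03-17, add 215 days
March 1957 has 31 days: 31 - 17 = 14 days to March 31 -> 201 left
April 1957 has 30 days -> 171 left
May 1957 has 31 days -> 140 left
June 1957 has 30 days -> 110 left
July 1957 has 31 days -> 79 left
August 1957 has 31 days -> 48 left
September 1957 has 30 days -> 18 left
October 1957: 18 <= 31 -> lands on October 18

Result: 1957-10-18


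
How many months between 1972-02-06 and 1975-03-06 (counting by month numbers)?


From February 1972 to March 1975
3 years * 12 = 36 months, plus 1 month = 37

37 months


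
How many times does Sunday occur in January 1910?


January 1910 has 31 days
Anchor: Jan 1, 1910. With p = 1910 - 1 = 1909: (p + p//4 - p//100 + p//400) mod 7 = (1909 + 477 - 19 + 4) mod 7 = 2371 mod 7 = 5 -> Saturday (Mon=0 ... Sun=6)
January 1 is the anchor itself -> Saturday
First Sunday is January 2
Sundays: 2, 9, 16, 23, 30

5 Sundays


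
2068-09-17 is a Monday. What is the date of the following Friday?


Current: Monday
Target: Friday
Days ahead: 4

Next Friday: 2068-09-21


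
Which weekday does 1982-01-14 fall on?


Date: January 14, 1982
Anchor: Jan 1, 1982. With p = 1982 - 1 = 1981: (p + p//4 - p//100 + p//400) mod 7 = (1981 + 495 - 19 + 4) mod 7 = 2461 mod 7 = 4 -> Friday (Mon=0 ... Sun=6)
Days into year = 14 - 1 = 13
Weekday index = (4 + 13) mod 7 = 3

Day of the week: Thursday


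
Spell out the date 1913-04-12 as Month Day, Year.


ISO 1913-04-12 parses as year=1913, month=04, day=12
Month 4 -> April

April 12, 1913


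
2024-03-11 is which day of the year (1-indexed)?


Date: March 11, 2024
Days in months 1 through 2: 60
Plus 11 days in March

Day of year: 71


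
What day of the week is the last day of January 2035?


January 2035 has 31 days
Anchor: Jan 1, 2035. With p = 2035 - 1 = 2034: (p + p//4 - p//100 + p//400) mod 7 = (2034 + 508 - 20 + 5) mod 7 = 2527 mod 7 = 0 -> Monday (Mon=0 ... Sun=6)
January 1 is the anchor itself -> Monday
Last day offset: 31 - 1 = 30 days
Weekday index = (0 + 30) mod 7 = 2

Wednesday, January 31


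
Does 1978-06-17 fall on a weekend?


Anchor: Jan 1, 1978. With p = 1978 - 1 = 1977: (p + p//4 - p//100 + p//400) mod 7 = (1977 + 494 - 19 + 4) mod 7 = 2456 mod 7 = 6 -> Sunday (Mon=0 ... Sun=6)
Day of year: 168; offset = 167
Weekday index = (6 + 167) mod 7 = 5 -> Saturday
Weekend days: Saturday, Sunday

Yes


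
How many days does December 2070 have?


December 2070

31 days


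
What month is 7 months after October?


October is month 10
10 + 7 = 17; wrap: 17 - 12 = 5

May


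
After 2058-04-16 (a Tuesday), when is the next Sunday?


Current: Tuesday
Target: Sunday
Days ahead: 5

Next Sunday: 2058-04-21


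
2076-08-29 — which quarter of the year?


Month: August (month 8)
Q1: Jan-Mar, Q2: Apr-Jun, Q3: Jul-Sep, Q4: Oct-Dec

Q3


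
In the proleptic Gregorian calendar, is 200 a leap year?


Gregorian leap year rule: divisible by 4, but not by 100, unless also by 400.
200 is divisible by 100 but not 400 -> not a leap year

No


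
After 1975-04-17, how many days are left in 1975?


Day of year: 107 of 365
Remaining = 365 - 107

258 days


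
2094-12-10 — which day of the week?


Date: December 10, 2094
Anchor: Jan 1, 2094. With p = 2094 - 1 = 2093: (p + p//4 - p//100 + p//400) mod 7 = (2093 + 523 - 20 + 5) mod 7 = 2601 mod 7 = 4 -> Friday (Mon=0 ... Sun=6)
Days before December (Jan-Nov): 334; offset = 334 + 10 - 1 = 343
Weekday index = (4 + 343) mod 7 = 4

Day of the week: Friday


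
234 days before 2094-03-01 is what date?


Start: 2094-03-01, subtract 234 days
Back 1 day from March 1 reaches February 28, 2094 -> 233 left
February 2094 has 28 days -> back to January 31, 2094 -> 205 left
January 2094 has 31 days -> back to December 31, 2093 -> 174 left
December 2093 has 31 days -> back to November 30, 2093 -> 143 left
November 2093 has 30 days -> back to October 31, 2093 -> 113 left
October 2093 has 31 days -> back to September 30, 2093 -> 82 left
September 2093 has 30 days -> back to August 31, 2093 -> 52 left
August 2093 has 31 days -> back to July 31, 2093 -> 21 left
July 2093: 31 - 21 = 10 -> lands on July 10

Result: 2093-07-10


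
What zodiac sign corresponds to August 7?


Date: August 7
Conventional tropical zodiac dates: Leo from July 23 onward; Virgo starts August 23
August 7 falls within the Leo range

Leo


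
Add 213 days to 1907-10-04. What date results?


Start: 1907-10-04, add 213 days
October 1907 has 31 days: 31 - 4 = 27 days to October 31 -> 186 left
November 1907 has 30 days -> 156 left
December 1907 has 31 days -> 125 left
January 1908 has 31 days -> 94 left
February 1908 has 29 days -> 65 left
March 1908 has 31 days -> 34 left
April 1908 has 30 days -> 4 left
May 1908: 4 <= 31 -> lands on May 4

Result: 1908-05-04


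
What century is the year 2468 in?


Century = (year - 1) // 100 + 1
= (2468 - 1) // 100 + 1
= 2467 // 100 + 1
= 24 + 1

25th century


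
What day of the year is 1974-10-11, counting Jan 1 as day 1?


Date: October 11, 1974
Days in months 1 through 9: 273
Plus 11 days in October

Day of year: 284


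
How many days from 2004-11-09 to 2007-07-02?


From 2004-11-09 to 2007-07-02
2004-11-09: days before November = 31 + 29 + 31 + 30 + 31 + 30 + 31 + 31 + 30 + 31 = 305 (2004 is a leap year); day of year = 305 + 9 = 314
2007-07-02: days before July = 31 + 28 + 31 + 30 + 31 + 30 = 181 (2007 is not a leap year); day of year = 181 + 2 = 183
Rest of 2004: 366 - 314 = 52
Full years 2005 (365), 2006 (365): 730
Total = 52 + 730 + 183 = 965

965 days


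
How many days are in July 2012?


July 2012

31 days


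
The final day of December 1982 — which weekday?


December 1982 has 31 days
Anchor: Jan 1, 1982. With p = 1982 - 1 = 1981: (p + p//4 - p//100 + p//400) mod 7 = (1981 + 495 - 19 + 4) mod 7 = 2461 mod 7 = 4 -> Friday (Mon=0 ... Sun=6)
Days before December (Jan-Nov): 334; December 1 index = (4 + 334) mod 7 = 2 -> Wednesday
Last day offset: 31 - 1 = 30 days
Weekday index = (2 + 30) mod 7 = 4

Friday, December 31


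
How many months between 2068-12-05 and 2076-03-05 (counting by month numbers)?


From December 2068 to March 2076
8 years * 12 = 96 months, minus 9 months = 87

87 months


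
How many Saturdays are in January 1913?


January 1913 has 31 days
Anchor: Jan 1, 1913. With p = 1913 - 1 = 1912: (p + p//4 - p//100 + p//400) mod 7 = (1912 + 478 - 19 + 4) mod 7 = 2375 mod 7 = 2 -> Wednesday (Mon=0 ... Sun=6)
January 1 is the anchor itself -> Wednesday
First Saturday is January 4
Saturdays: 4, 11, 18, 25

4 Saturdays


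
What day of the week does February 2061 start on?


Target: February 1, 2061
Anchor: Jan 1, 2061. With p = 2061 - 1 = 2060: (p + p//4 - p//100 + p//400) mod 7 = (2060 + 515 - 20 + 5) mod 7 = 2560 mod 7 = 5 -> Saturday (Mon=0 ... Sun=6)
Days before February (Jan): 31 days
Weekday index = (5 + 31) mod 7 = 1

Tuesday


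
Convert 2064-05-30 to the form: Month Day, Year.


ISO 2064-05-30 parses as year=2064, month=05, day=30
Month 5 -> May

May 30, 2064


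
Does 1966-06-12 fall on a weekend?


Anchor: Jan 1, 1966. With p = 1966 - 1 = 1965: (p + p//4 - p//100 + p//400) mod 7 = (1965 + 491 - 19 + 4) mod 7 = 2441 mod 7 = 5 -> Saturday (Mon=0 ... Sun=6)
Day of year: 163; offset = 162
Weekday index = (5 + 162) mod 7 = 6 -> Sunday
Weekend days: Saturday, Sunday

Yes


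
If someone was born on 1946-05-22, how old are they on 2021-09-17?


Birth: 1946-05-22
Reference: 2021-09-17
Year difference: 2021 - 1946 = 75

75 years old


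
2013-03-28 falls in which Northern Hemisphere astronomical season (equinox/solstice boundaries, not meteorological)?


Date: March 28
Astronomical Spring (approx.; exact equinox/solstice day varies by year): March 20 to June 20
March 28 falls within the Spring window

Spring


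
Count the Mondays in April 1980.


April 1980 has 30 days
Anchor: Jan 1, 1980. With p = 1980 - 1 = 1979: (p + p//4 - p//100 + p//400) mod 7 = (1979 + 494 - 19 + 4) mod 7 = 2458 mod 7 = 1 -> Tuesday (Mon=0 ... Sun=6)
Days before April (Jan-Mar): 91; April 1 index = (1 + 91) mod 7 = 1 -> Tuesday
First Monday is April 7
Mondays: 7, 14, 21, 28

4 Mondays


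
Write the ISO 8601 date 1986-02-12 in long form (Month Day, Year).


ISO 1986-02-12 parses as year=1986, month=02, day=12
Month 2 -> February

February 12, 1986


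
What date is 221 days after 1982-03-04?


Start: 1982-03-04, add 221 days
March 1982 has 31 days: 31 - 4 = 27 days to March 31 -> 194 left
April 1982 has 30 days -> 164 left
May 1982 has 31 days -> 133 left
June 1982 has 30 days -> 103 left
July 1982 has 31 days -> 72 left
August 1982 has 31 days -> 41 left
September 1982 has 30 days -> 11 left
October 1982: 11 <= 31 -> lands on October 11

Result: 1982-10-11


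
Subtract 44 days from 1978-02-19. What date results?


Start: 1978-02-19, subtract 44 days
Back 19 days from February 19 reaches January 31, 1978 -> 25 left
January 1978: 31 - 25 = 6 -> lands on January 6

Result: 1978-01-06


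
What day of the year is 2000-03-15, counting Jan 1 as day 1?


Date: March 15, 2000
Days in months 1 through 2: 60
Plus 15 days in March

Day of year: 75


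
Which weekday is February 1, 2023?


Target: February 1, 2023
Anchor: Jan 1, 2023. With p = 2023 - 1 = 2022: (p + p//4 - p//100 + p//400) mod 7 = (2022 + 505 - 20 + 5) mod 7 = 2512 mod 7 = 6 -> Sunday (Mon=0 ... Sun=6)
Days before February (Jan): 31 days
Weekday index = (6 + 31) mod 7 = 2

Wednesday


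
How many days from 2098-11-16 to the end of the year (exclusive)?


Day of year: 320 of 365
Remaining = 365 - 320

45 days


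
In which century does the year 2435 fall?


Century = (year - 1) // 100 + 1
= (2435 - 1) // 100 + 1
= 2434 // 100 + 1
= 24 + 1

25th century


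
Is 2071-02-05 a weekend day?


Anchor: Jan 1, 2071. With p = 2071 - 1 = 2070: (p + p//4 - p//100 + p//400) mod 7 = (2070 + 517 - 20 + 5) mod 7 = 2572 mod 7 = 3 -> Thursday (Mon=0 ... Sun=6)
Day of year: 36; offset = 35
Weekday index = (3 + 35) mod 7 = 3 -> Thursday
Weekend days: Saturday, Sunday

No


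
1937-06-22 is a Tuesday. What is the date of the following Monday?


Current: Tuesday
Target: Monday
Days ahead: 6

Next Monday: 1937-06-28


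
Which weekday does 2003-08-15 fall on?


Date: August 15, 2003
Anchor: Jan 1, 2003. With p = 2003 - 1 = 2002: (p + p//4 - p//100 + p//400) mod 7 = (2002 + 500 - 20 + 5) mod 7 = 2487 mod 7 = 2 -> Wednesday (Mon=0 ... Sun=6)
Days before August (Jan-Jul): 212; offset = 212 + 15 - 1 = 226
Weekday index = (2 + 226) mod 7 = 4

Day of the week: Friday


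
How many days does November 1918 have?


November 1918

30 days


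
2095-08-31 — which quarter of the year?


Month: August (month 8)
Q1: Jan-Mar, Q2: Apr-Jun, Q3: Jul-Sep, Q4: Oct-Dec

Q3


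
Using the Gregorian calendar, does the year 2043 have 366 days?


Gregorian leap year rule: divisible by 4, but not by 100, unless also by 400.
2043 is not divisible by 4 -> not a leap year

No


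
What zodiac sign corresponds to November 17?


Date: November 17
Conventional tropical zodiac dates: Scorpio from October 23 onward; Sagittarius starts November 22
November 17 falls within the Scorpio range

Scorpio


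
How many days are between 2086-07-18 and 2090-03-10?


From 2086-07-18 to 2090-03-10
2086-07-18: days before July = 31 + 28 + 31 + 30 + 31 + 30 = 181 (2086 is not a leap year); day of year = 181 + 18 = 199
2090-03-10: days before March = 31 + 28 = 59 (2090 is not a leap year); day of year = 59 + 10 = 69
Rest of 2086: 365 - 199 = 166
Full years 2087 (365), 2088 (366), 2089 (365): 1096
Total = 166 + 1096 + 69 = 1331

1331 days


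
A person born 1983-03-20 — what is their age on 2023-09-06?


Birth: 1983-03-20
Reference: 2023-09-06
Year difference: 2023 - 1983 = 40

40 years old


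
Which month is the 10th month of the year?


Month 10 of 12

October


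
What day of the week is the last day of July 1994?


July 1994 has 31 days
Anchor: Jan 1, 1994. With p = 1994 - 1 = 1993: (p + p//4 - p//100 + p//400) mod 7 = (1993 + 498 - 19 + 4) mod 7 = 2476 mod 7 = 5 -> Saturday (Mon=0 ... Sun=6)
Days before July (Jan-Jun): 181; July 1 index = (5 + 181) mod 7 = 4 -> Friday
Last day offset: 31 - 1 = 30 days
Weekday index = (4 + 30) mod 7 = 6

Sunday, July 31


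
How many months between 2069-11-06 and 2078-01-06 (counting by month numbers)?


From November 2069 to January 2078
9 years * 12 = 108 months, minus 10 months = 98

98 months


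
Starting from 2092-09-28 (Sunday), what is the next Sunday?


Current: Sunday
Target: Sunday
Days ahead: 7

Next Sunday: 2092-10-05


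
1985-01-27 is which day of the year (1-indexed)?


Date: January 27, 1985
No months before January
Plus 27 days in January

Day of year: 27


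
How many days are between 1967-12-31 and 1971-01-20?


From 1967-12-31 to 1971-01-20
1967-12-31: days before December = 31 + 28 + 31 + 30 + 31 + 30 + 31 + 31 + 30 + 31 + 30 = 334 (1967 is not a leap year); day of year = 334 + 31 = 365
1971-01-20: day of year = 20
Rest of 1967: 365 - 365 = 0
Full years 1968 (366), 1969 (365), 1970 (365): 1096
Total = 0 + 1096 + 20 = 1116

1116 days


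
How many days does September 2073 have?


September 2073

30 days


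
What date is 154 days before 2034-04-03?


Start: 2034-04-03, subtract 154 days
Back 3 days from April 3 reaches March 31, 2034 -> 151 left
March 2034 has 31 days -> back to February 28, 2034 -> 120 left
February 2034 has 28 days -> back to January 31, 2034 -> 92 left
January 2034 has 31 days -> back to December 31, 2033 -> 61 left
December 2033 has 31 days -> back to November 30, 2033 -> 30 left
November 2033 has 30 days -> back to October 31, 2033 -> 0 left
October 2033: 31 - 0 = 31 -> lands on October 31

Result: 2033-10-31


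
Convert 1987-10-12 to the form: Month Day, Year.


ISO 1987-10-12 parses as year=1987, month=10, day=12
Month 10 -> October

October 12, 1987


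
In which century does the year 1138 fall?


Century = (year - 1) // 100 + 1
= (1138 - 1) // 100 + 1
= 1137 // 100 + 1
= 11 + 1

12th century


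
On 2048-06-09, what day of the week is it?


Date: June 9, 2048
Anchor: Jan 1, 2048. With p = 2048 - 1 = 2047: (p + p//4 - p//100 + p//400) mod 7 = (2047 + 511 - 20 + 5) mod 7 = 2543 mod 7 = 2 -> Wednesday (Mon=0 ... Sun=6)
Days before June (Jan-May): 152; offset = 152 + 9 - 1 = 160
Weekday index = (2 + 160) mod 7 = 1

Day of the week: Tuesday


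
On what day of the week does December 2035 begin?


Target: December 1, 2035
Anchor: Jan 1, 2035. With p = 2035 - 1 = 2034: (p + p//4 - p//100 + p//400) mod 7 = (2034 + 508 - 20 + 5) mod 7 = 2527 mod 7 = 0 -> Monday (Mon=0 ... Sun=6)
Days before December (Jan-Nov): 334 days
Weekday index = (0 + 334) mod 7 = 5

Saturday


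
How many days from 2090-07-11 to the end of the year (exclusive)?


Day of year: 192 of 365
Remaining = 365 - 192

173 days


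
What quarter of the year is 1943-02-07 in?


Month: February (month 2)
Q1: Jan-Mar, Q2: Apr-Jun, Q3: Jul-Sep, Q4: Oct-Dec

Q1


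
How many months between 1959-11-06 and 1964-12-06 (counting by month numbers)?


From November 1959 to December 1964
5 years * 12 = 60 months, plus 1 month = 61

61 months


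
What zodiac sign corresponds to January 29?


Date: January 29
Conventional tropical zodiac dates: Aquarius from January 20 onward; Pisces starts February 19
January 29 falls within the Aquarius range

Aquarius


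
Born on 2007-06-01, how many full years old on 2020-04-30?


Birth: 2007-06-01
Reference: 2020-04-30
Year difference: 2020 - 2007 = 13
Birthday not yet reached in 2020, subtract 1

12 years old


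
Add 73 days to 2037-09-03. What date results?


Start: 2037-09-03, add 73 days
September 2037 has 30 days: 30 - 3 = 27 days to September 30 -> 46 left
October 2037 has 31 days -> 15 left
November 2037: 15 <= 30 -> lands on November 15

Result: 2037-11-15


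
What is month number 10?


Month 10 of 12

October


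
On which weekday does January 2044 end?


January 2044 has 31 days
Anchor: Jan 1, 2044. With p = 2044 - 1 = 2043: (p + p//4 - p//100 + p//400) mod 7 = (2043 + 510 - 20 + 5) mod 7 = 2538 mod 7 = 4 -> Friday (Mon=0 ... Sun=6)
January 1 is the anchor itself -> Friday
Last day offset: 31 - 1 = 30 days
Weekday index = (4 + 30) mod 7 = 6

Sunday, January 31


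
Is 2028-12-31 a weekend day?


Anchor: Jan 1, 2028. With p = 2028 - 1 = 2027: (p + p//4 - p//100 + p//400) mod 7 = (2027 + 506 - 20 + 5) mod 7 = 2518 mod 7 = 5 -> Saturday (Mon=0 ... Sun=6)
Day of year: 366; offset = 365
Weekday index = (5 + 365) mod 7 = 6 -> Sunday
Weekend days: Saturday, Sunday

Yes


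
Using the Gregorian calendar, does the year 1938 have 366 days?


Gregorian leap year rule: divisible by 4, but not by 100, unless also by 400.
1938 is not divisible by 4 -> not a leap year

No


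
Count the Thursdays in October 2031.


October 2031 has 31 days
Anchor: Jan 1, 2031. With p = 2031 - 1 = 2030: (p + p//4 - p//100 + p//400) mod 7 = (2030 + 507 - 20 + 5) mod 7 = 2522 mod 7 = 2 -> Wednesday (Mon=0 ... Sun=6)
Days before October (Jan-Sep): 273; October 1 index = (2 + 273) mod 7 = 2 -> Wednesday
First Thursday is October 2
Thursdays: 2, 9, 16, 23, 30

5 Thursdays


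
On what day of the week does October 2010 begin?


Target: October 1, 2010
Anchor: Jan 1, 2010. With p = 2010 - 1 = 2009: (p + p//4 - p//100 + p//400) mod 7 = (2009 + 502 - 20 + 5) mod 7 = 2496 mod 7 = 4 -> Friday (Mon=0 ... Sun=6)
Days before October (Jan-Sep): 273 days
Weekday index = (4 + 273) mod 7 = 4

Friday


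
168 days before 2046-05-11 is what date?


Start: 2046-05-11, subtract 168 days
Back 11 days from May 11 reaches April 30, 2046 -> 157 left
April 2046 has 30 days -> back to March 31, 2046 -> 127 left
March 2046 has 31 days -> back to February 28, 2046 -> 96 left
February 2046 has 28 days -> back to January 31, 2046 -> 68 left
January 2046 has 31 days -> back to December 31, 2045 -> 37 left
December 2045 has 31 days -> back to November 30, 2045 -> 6 left
November 2045: 30 - 6 = 24 -> lands on November 24

Result: 2045-11-24


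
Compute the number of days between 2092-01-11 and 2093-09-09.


From 2092-01-11 to 2093-09-09
2092-01-11: day of year = 11
2093-09-09: days before September = 31 + 28 + 31 + 30 + 31 + 30 + 31 + 31 = 243 (2093 is not a leap year); day of year = 243 + 9 = 252
Rest of 2092: 366 - 11 = 355
Total = 355 + 252 = 607

607 days


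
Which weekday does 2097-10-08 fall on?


Date: October 8, 2097
Anchor: Jan 1, 2097. With p = 2097 - 1 = 2096: (p + p//4 - p//100 + p//400) mod 7 = (2096 + 524 - 20 + 5) mod 7 = 2605 mod 7 = 1 -> Tuesday (Mon=0 ... Sun=6)
Days before October (Jan-Sep): 273; offset = 273 + 8 - 1 = 280
Weekday index = (1 + 280) mod 7 = 1

Day of the week: Tuesday


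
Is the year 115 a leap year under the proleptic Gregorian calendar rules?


Gregorian leap year rule: divisible by 4, but not by 100, unless also by 400.
115 is not divisible by 4 -> not a leap year

No


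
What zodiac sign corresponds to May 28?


Date: May 28
Conventional tropical zodiac dates: Gemini from May 21 onward; Cancer starts June 21
May 28 falls within the Gemini range

Gemini


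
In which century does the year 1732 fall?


Century = (year - 1) // 100 + 1
= (1732 - 1) // 100 + 1
= 1731 // 100 + 1
= 17 + 1

18th century


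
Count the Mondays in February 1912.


February 1912 has 29 days
Anchor: Jan 1, 1912. With p = 1912 - 1 = 1911: (p + p//4 - p//100 + p//400) mod 7 = (1911 + 477 - 19 + 4) mod 7 = 2373 mod 7 = 0 -> Monday (Mon=0 ... Sun=6)
Days before February (Jan): 31; February 1 index = (0 + 31) mod 7 = 3 -> Thursday
First Monday is February 5
Mondays: 5, 12, 19, 26

4 Mondays


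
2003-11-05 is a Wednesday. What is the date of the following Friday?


Current: Wednesday
Target: Friday
Days ahead: 2

Next Friday: 2003-11-07


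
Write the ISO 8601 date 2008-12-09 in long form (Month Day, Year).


ISO 2008-12-09 parses as year=2008, month=12, day=09
Month 12 -> December

December 9, 2008


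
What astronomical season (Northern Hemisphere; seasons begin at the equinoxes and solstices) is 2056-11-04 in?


Date: November 4
Astronomical Autumn (approx.; exact equinox/solstice day varies by year): September 22 to December 20
November 4 falls within the Autumn window

Autumn


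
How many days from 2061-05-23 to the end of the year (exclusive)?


Day of year: 143 of 365
Remaining = 365 - 143

222 days


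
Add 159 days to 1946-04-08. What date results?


Start: 1946-04-08, add 159 days
April 1946 has 30 days: 30 - 8 = 22 days to April 30 -> 137 left
May 1946 has 31 days -> 106 left
June 1946 has 30 days -> 76 left
July 1946 has 31 days -> 45 left
August 1946 has 31 days -> 14 left
September 1946: 14 <= 30 -> lands on September 14

Result: 1946-09-14


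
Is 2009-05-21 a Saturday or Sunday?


Anchor: Jan 1, 2009. With p = 2009 - 1 = 2008: (p + p//4 - p//100 + p//400) mod 7 = (2008 + 502 - 20 + 5) mod 7 = 2495 mod 7 = 3 -> Thursday (Mon=0 ... Sun=6)
Day of year: 141; offset = 140
Weekday index = (3 + 140) mod 7 = 3 -> Thursday
Weekend days: Saturday, Sunday

No


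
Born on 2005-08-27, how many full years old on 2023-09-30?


Birth: 2005-08-27
Reference: 2023-09-30
Year difference: 2023 - 2005 = 18

18 years old


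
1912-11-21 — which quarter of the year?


Month: November (month 11)
Q1: Jan-Mar, Q2: Apr-Jun, Q3: Jul-Sep, Q4: Oct-Dec

Q4


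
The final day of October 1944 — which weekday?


October 1944 has 31 days
Anchor: Jan 1, 1944. With p = 1944 - 1 = 1943: (p + p//4 - p//100 + p//400) mod 7 = (1943 + 485 - 19 + 4) mod 7 = 2413 mod 7 = 5 -> Saturday (Mon=0 ... Sun=6)
Days before October (Jan-Sep): 274; October 1 index = (5 + 274) mod 7 = 6 -> Sunday
Last day offset: 31 - 1 = 30 days
Weekday index = (6 + 30) mod 7 = 1

Tuesday, October 31


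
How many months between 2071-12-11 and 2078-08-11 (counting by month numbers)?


From December 2071 to August 2078
7 years * 12 = 84 months, minus 4 months = 80

80 months


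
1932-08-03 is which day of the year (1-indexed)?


Date: August 3, 1932
Days in months 1 through 7: 213
Plus 3 days in August

Day of year: 216


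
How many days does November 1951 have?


November 1951

30 days


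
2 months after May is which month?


May is month 5
5 + 2 = 7

July


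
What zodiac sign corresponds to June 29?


Date: June 29
Conventional tropical zodiac dates: Cancer from June 21 onward; Leo starts July 23
June 29 falls within the Cancer range

Cancer


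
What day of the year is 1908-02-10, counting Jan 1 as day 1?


Date: February 10, 1908
Days in months 1 through 1: 31
Plus 10 days in February

Day of year: 41


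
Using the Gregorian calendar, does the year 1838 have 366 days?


Gregorian leap year rule: divisible by 4, but not by 100, unless also by 400.
1838 is not divisible by 4 -> not a leap year

No


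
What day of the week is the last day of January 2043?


January 2043 has 31 days
Anchor: Jan 1, 2043. With p = 2043 - 1 = 2042: (p + p//4 - p//100 + p//400) mod 7 = (2042 + 510 - 20 + 5) mod 7 = 2537 mod 7 = 3 -> Thursday (Mon=0 ... Sun=6)
January 1 is the anchor itself -> Thursday
Last day offset: 31 - 1 = 30 days
Weekday index = (3 + 30) mod 7 = 5

Saturday, January 31
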